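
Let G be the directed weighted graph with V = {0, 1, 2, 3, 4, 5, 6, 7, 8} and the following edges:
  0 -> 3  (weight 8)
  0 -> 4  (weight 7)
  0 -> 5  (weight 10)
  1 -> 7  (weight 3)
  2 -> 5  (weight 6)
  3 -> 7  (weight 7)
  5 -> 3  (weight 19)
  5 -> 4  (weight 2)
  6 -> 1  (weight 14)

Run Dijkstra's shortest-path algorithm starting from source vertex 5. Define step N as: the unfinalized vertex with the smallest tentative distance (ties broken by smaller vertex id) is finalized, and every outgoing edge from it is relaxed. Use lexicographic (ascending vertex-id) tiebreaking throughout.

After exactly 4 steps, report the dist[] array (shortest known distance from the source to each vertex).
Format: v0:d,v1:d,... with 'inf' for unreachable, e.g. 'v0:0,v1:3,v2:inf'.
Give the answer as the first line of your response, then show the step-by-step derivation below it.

v0:inf,v1:inf,v2:inf,v3:19,v4:2,v5:0,v6:inf,v7:26,v8:inf

step 1: dist = v0:inf,v1:inf,v2:inf,v3:19,v4:2,v5:0,v6:inf,v7:inf,v8:inf
step 2: dist = v0:inf,v1:inf,v2:inf,v3:19,v4:2,v5:0,v6:inf,v7:inf,v8:inf
step 3: dist = v0:inf,v1:inf,v2:inf,v3:19,v4:2,v5:0,v6:inf,v7:26,v8:inf
step 4: dist = v0:inf,v1:inf,v2:inf,v3:19,v4:2,v5:0,v6:inf,v7:26,v8:inf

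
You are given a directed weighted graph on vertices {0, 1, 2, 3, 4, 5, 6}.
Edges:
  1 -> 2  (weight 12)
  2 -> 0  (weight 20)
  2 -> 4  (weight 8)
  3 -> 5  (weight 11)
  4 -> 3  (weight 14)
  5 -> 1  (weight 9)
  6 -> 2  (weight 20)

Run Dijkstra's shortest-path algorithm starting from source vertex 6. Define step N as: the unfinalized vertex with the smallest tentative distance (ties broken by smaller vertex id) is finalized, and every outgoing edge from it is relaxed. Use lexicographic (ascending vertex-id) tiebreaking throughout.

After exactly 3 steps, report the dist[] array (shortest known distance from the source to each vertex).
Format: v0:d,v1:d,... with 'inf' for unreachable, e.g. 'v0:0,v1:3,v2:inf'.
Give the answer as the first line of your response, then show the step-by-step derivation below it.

v0:40,v1:inf,v2:20,v3:42,v4:28,v5:inf,v6:0

step 1: dist = v0:inf,v1:inf,v2:20,v3:inf,v4:inf,v5:inf,v6:0
step 2: dist = v0:40,v1:inf,v2:20,v3:inf,v4:28,v5:inf,v6:0
step 3: dist = v0:40,v1:inf,v2:20,v3:42,v4:28,v5:inf,v6:0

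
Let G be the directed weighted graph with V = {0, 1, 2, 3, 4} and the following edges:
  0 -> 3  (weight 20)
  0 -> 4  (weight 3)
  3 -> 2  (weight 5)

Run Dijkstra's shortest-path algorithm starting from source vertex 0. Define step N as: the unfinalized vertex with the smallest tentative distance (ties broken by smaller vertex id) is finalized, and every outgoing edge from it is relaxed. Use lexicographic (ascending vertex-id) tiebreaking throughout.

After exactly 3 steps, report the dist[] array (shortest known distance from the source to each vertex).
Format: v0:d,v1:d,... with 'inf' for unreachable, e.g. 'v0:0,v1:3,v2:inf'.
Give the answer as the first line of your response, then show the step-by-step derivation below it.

v0:0,v1:inf,v2:25,v3:20,v4:3

step 1: dist = v0:0,v1:inf,v2:inf,v3:20,v4:3
step 2: dist = v0:0,v1:inf,v2:inf,v3:20,v4:3
step 3: dist = v0:0,v1:inf,v2:25,v3:20,v4:3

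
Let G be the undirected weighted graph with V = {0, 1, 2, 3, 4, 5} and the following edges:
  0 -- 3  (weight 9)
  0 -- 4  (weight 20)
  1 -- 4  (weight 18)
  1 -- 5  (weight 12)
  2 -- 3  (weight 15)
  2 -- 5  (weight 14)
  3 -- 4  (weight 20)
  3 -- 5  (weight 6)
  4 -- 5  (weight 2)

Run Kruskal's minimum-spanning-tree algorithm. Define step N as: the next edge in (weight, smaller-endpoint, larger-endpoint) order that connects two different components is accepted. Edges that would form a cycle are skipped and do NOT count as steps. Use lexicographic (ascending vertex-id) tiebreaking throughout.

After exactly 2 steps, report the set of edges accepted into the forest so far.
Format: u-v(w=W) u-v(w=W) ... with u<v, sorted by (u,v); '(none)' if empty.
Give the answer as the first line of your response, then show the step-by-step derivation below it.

3-5(w=6) 4-5(w=2)

step 1: add edge 4-5 (w=2); MST = {4-5(w=2)}
step 2: add edge 3-5 (w=6); MST = {3-5(w=6) 4-5(w=2)}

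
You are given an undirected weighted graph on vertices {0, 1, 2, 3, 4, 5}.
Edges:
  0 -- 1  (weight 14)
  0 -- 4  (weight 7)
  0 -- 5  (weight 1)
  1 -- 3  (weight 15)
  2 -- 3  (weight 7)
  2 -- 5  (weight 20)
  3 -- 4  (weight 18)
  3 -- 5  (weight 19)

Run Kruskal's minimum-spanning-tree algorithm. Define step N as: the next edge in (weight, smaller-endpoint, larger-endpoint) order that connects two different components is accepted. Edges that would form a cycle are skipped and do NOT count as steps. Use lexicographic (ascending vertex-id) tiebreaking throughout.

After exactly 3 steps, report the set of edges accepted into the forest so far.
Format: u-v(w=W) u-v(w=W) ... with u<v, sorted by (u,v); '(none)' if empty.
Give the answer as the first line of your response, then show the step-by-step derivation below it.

0-4(w=7) 0-5(w=1) 2-3(w=7)

step 1: add edge 0-5 (w=1); MST = {0-5(w=1)}
step 2: add edge 0-4 (w=7); MST = {0-4(w=7) 0-5(w=1)}
step 3: add edge 2-3 (w=7); MST = {0-4(w=7) 0-5(w=1) 2-3(w=7)}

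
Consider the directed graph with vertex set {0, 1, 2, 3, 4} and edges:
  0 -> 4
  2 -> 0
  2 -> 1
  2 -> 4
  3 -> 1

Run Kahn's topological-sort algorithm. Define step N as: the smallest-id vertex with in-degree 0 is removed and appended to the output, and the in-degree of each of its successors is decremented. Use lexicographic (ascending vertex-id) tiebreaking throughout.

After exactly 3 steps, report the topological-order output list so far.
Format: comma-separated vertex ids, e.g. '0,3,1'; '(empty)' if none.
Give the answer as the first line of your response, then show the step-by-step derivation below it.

2,0,3

step 1: output 2; order=[2]; indeg=(0,1,0,0,1)
step 2: output 0; order=[2,0]; indeg=(0,1,0,0,0)
step 3: output 3; order=[2,0,3]; indeg=(0,0,0,0,0)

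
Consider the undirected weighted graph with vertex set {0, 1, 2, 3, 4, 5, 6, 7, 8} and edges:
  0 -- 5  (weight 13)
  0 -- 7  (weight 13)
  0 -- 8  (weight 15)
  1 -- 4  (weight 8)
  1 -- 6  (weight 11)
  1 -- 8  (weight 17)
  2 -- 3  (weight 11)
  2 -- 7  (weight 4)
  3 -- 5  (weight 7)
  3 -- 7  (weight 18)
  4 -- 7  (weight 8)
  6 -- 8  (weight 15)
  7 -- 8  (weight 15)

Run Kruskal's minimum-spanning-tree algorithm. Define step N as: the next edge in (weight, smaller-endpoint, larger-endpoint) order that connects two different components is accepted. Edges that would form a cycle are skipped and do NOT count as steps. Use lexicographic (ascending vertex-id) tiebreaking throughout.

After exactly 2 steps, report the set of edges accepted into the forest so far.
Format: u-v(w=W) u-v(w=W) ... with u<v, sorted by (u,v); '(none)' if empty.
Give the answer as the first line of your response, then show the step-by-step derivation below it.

2-7(w=4) 3-5(w=7)

step 1: add edge 2-7 (w=4); MST = {2-7(w=4)}
step 2: add edge 3-5 (w=7); MST = {2-7(w=4) 3-5(w=7)}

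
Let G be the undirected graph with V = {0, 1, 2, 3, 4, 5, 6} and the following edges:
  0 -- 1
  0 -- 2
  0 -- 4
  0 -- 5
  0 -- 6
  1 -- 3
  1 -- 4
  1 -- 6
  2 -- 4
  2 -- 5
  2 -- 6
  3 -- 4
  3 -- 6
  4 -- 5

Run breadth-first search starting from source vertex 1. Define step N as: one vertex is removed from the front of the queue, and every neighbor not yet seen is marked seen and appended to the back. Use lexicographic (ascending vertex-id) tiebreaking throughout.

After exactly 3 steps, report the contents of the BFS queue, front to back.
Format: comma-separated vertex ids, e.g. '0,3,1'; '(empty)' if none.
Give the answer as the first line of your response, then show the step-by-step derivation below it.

4,6,2,5

step 1: dequeue 1; queue=[0,3,4,6]; order=1
step 2: dequeue 0; queue=[3,4,6,2,5]; order=1,0
step 3: dequeue 3; queue=[4,6,2,5]; order=1,0,3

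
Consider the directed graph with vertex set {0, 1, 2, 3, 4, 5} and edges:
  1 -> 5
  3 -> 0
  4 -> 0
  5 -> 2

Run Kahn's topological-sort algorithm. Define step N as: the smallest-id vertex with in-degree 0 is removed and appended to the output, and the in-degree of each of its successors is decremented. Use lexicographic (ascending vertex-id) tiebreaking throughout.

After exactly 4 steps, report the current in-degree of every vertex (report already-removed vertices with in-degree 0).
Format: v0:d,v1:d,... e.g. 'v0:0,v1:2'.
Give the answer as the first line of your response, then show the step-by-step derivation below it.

v0:0,v1:0,v2:1,v3:0,v4:0,v5:0

step 1: output 1; order=[1]; indeg=(2,0,1,0,0,0)
step 2: output 3; order=[1,3]; indeg=(1,0,1,0,0,0)
step 3: output 4; order=[1,3,4]; indeg=(0,0,1,0,0,0)
step 4: output 0; order=[1,3,4,0]; indeg=(0,0,1,0,0,0)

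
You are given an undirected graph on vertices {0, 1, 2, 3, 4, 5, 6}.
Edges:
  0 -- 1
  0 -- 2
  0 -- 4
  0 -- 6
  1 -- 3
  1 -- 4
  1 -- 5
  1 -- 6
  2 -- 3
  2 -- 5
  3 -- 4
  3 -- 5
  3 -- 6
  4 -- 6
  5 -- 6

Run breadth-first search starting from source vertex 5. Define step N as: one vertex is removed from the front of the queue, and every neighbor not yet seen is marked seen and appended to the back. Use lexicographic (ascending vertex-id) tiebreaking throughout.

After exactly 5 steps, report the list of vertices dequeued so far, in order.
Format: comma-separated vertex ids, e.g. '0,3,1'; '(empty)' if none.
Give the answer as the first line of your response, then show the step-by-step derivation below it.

5,1,2,3,6

step 1: dequeue 5; queue=[1,2,3,6]; order=5
step 2: dequeue 1; queue=[2,3,6,0,4]; order=5,1
step 3: dequeue 2; queue=[3,6,0,4]; order=5,1,2
step 4: dequeue 3; queue=[6,0,4]; order=5,1,2,3
step 5: dequeue 6; queue=[0,4]; order=5,1,2,3,6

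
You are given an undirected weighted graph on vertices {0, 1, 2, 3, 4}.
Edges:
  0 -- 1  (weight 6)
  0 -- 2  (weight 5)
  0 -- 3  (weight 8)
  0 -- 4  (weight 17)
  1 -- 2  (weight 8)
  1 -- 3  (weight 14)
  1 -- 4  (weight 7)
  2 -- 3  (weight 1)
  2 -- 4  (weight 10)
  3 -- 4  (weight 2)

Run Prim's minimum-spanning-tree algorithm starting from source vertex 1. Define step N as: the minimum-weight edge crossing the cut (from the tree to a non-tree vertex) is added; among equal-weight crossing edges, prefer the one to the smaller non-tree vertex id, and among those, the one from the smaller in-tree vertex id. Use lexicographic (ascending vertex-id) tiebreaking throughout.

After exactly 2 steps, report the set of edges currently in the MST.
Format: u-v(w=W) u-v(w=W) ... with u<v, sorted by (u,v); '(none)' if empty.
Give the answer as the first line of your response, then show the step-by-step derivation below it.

0-1(w=6) 0-2(w=5)

step 1: add edge 0-1 (w=6); MST = {0-1(w=6)}
step 2: add edge 0-2 (w=5); MST = {0-1(w=6) 0-2(w=5)}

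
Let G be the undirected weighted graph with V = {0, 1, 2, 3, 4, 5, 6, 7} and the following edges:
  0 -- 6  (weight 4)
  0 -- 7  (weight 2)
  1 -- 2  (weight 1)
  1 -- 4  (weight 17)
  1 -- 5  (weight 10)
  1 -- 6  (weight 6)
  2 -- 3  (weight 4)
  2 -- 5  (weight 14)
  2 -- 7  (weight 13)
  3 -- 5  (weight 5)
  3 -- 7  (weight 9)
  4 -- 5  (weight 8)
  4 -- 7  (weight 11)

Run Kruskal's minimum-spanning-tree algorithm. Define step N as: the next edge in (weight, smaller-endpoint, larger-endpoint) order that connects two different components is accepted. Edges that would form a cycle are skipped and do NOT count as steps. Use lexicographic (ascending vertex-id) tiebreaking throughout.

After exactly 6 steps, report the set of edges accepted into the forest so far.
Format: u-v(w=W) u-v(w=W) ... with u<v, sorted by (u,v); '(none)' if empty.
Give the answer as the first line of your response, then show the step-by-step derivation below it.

0-6(w=4) 0-7(w=2) 1-2(w=1) 1-6(w=6) 2-3(w=4) 3-5(w=5)

step 1: add edge 1-2 (w=1); MST = {1-2(w=1)}
step 2: add edge 0-7 (w=2); MST = {0-7(w=2) 1-2(w=1)}
step 3: add edge 0-6 (w=4); MST = {0-6(w=4) 0-7(w=2) 1-2(w=1)}
step 4: add edge 2-3 (w=4); MST = {0-6(w=4) 0-7(w=2) 1-2(w=1) 2-3(w=4)}
step 5: add edge 3-5 (w=5); MST = {0-6(w=4) 0-7(w=2) 1-2(w=1) 2-3(w=4) 3-5(w=5)}
step 6: add edge 1-6 (w=6); MST = {0-6(w=4) 0-7(w=2) 1-2(w=1) 1-6(w=6) 2-3(w=4) 3-5(w=5)}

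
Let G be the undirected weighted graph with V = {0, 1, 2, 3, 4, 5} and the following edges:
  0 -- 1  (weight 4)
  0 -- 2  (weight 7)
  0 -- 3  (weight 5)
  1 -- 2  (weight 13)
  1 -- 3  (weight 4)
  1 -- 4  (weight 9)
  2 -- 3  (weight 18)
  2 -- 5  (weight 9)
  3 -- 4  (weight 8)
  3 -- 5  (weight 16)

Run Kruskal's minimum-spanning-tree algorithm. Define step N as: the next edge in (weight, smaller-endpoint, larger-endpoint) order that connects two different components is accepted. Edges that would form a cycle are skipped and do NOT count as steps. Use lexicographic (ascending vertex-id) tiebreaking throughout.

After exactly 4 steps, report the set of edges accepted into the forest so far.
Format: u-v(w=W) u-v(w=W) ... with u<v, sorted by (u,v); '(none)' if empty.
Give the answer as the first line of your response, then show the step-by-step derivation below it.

0-1(w=4) 0-2(w=7) 1-3(w=4) 3-4(w=8)

step 1: add edge 0-1 (w=4); MST = {0-1(w=4)}
step 2: add edge 1-3 (w=4); MST = {0-1(w=4) 1-3(w=4)}
step 3: add edge 0-2 (w=7); MST = {0-1(w=4) 0-2(w=7) 1-3(w=4)}
step 4: add edge 3-4 (w=8); MST = {0-1(w=4) 0-2(w=7) 1-3(w=4) 3-4(w=8)}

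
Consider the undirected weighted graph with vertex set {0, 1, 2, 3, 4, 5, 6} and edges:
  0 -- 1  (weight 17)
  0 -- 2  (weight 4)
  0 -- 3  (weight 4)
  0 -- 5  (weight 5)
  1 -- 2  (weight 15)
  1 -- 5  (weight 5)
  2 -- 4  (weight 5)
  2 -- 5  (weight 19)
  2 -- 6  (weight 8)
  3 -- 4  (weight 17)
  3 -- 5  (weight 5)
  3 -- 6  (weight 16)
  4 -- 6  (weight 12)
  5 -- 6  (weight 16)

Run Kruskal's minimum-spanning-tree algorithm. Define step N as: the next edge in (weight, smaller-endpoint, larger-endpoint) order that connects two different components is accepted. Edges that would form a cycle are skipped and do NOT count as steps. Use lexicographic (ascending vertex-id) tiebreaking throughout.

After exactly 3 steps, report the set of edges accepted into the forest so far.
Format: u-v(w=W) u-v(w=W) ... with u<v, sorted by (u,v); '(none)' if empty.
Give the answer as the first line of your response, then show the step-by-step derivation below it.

0-2(w=4) 0-3(w=4) 0-5(w=5)

step 1: add edge 0-2 (w=4); MST = {0-2(w=4)}
step 2: add edge 0-3 (w=4); MST = {0-2(w=4) 0-3(w=4)}
step 3: add edge 0-5 (w=5); MST = {0-2(w=4) 0-3(w=4) 0-5(w=5)}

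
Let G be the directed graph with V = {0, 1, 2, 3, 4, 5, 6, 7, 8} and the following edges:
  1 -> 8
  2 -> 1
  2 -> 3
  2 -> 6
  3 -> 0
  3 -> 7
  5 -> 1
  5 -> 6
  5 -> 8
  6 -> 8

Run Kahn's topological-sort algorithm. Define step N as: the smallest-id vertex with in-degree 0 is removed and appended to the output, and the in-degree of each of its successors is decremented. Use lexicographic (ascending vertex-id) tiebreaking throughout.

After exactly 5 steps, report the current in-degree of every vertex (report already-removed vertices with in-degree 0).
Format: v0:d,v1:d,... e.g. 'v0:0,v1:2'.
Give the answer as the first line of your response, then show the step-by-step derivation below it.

v0:0,v1:0,v2:0,v3:0,v4:0,v5:0,v6:0,v7:0,v8:2

step 1: output 2; order=[2]; indeg=(1,1,0,0,0,0,1,1,3)
step 2: output 3; order=[2,3]; indeg=(0,1,0,0,0,0,1,0,3)
step 3: output 0; order=[2,3,0]; indeg=(0,1,0,0,0,0,1,0,3)
step 4: output 4; order=[2,3,0,4]; indeg=(0,1,0,0,0,0,1,0,3)
step 5: output 5; order=[2,3,0,4,5]; indeg=(0,0,0,0,0,0,0,0,2)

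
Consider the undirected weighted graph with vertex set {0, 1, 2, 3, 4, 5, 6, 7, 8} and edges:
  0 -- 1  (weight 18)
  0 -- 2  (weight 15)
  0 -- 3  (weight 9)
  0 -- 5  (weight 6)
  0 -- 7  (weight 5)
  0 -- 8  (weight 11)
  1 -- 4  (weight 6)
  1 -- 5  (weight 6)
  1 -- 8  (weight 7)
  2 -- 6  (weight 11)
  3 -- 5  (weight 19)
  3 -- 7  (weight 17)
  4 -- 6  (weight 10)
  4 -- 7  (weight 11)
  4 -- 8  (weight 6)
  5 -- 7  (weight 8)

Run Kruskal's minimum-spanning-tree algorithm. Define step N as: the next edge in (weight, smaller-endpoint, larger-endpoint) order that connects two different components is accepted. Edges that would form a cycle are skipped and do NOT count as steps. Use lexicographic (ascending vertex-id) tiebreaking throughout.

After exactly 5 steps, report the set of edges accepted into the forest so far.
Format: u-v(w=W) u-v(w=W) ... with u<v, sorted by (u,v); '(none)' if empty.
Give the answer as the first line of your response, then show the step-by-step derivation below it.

0-5(w=6) 0-7(w=5) 1-4(w=6) 1-5(w=6) 4-8(w=6)

step 1: add edge 0-7 (w=5); MST = {0-7(w=5)}
step 2: add edge 0-5 (w=6); MST = {0-5(w=6) 0-7(w=5)}
step 3: add edge 1-4 (w=6); MST = {0-5(w=6) 0-7(w=5) 1-4(w=6)}
step 4: add edge 1-5 (w=6); MST = {0-5(w=6) 0-7(w=5) 1-4(w=6) 1-5(w=6)}
step 5: add edge 4-8 (w=6); MST = {0-5(w=6) 0-7(w=5) 1-4(w=6) 1-5(w=6) 4-8(w=6)}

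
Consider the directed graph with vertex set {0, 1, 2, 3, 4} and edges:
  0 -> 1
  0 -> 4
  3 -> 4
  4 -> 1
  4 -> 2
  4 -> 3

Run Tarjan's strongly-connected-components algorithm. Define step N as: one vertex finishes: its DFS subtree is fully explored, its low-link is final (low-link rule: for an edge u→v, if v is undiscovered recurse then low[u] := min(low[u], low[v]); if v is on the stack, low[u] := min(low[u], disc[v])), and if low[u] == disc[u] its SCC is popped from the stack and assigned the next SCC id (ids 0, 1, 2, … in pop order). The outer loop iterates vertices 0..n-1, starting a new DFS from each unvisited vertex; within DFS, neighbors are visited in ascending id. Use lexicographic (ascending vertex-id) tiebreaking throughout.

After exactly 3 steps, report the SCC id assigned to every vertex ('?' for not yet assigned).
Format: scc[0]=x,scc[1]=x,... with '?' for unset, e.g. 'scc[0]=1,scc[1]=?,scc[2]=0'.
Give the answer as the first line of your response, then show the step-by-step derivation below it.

scc[0]=?,scc[1]=0,scc[2]=1,scc[3]=?,scc[4]=?

step 1: low=(low[0]=0,low[1]=1,low[2]=?,low[3]=?,low[4]=?); scc=(scc[0]=?,scc[1]=0,scc[2]=?,scc[3]=?,scc[4]=?)
step 2: low=(low[0]=0,low[1]=1,low[2]=3,low[3]=?,low[4]=2); scc=(scc[0]=?,scc[1]=0,scc[2]=1,scc[3]=?,scc[4]=?)
step 3: low=(low[0]=0,low[1]=1,low[2]=3,low[3]=2,low[4]=2); scc=(scc[0]=?,scc[1]=0,scc[2]=1,scc[3]=?,scc[4]=?)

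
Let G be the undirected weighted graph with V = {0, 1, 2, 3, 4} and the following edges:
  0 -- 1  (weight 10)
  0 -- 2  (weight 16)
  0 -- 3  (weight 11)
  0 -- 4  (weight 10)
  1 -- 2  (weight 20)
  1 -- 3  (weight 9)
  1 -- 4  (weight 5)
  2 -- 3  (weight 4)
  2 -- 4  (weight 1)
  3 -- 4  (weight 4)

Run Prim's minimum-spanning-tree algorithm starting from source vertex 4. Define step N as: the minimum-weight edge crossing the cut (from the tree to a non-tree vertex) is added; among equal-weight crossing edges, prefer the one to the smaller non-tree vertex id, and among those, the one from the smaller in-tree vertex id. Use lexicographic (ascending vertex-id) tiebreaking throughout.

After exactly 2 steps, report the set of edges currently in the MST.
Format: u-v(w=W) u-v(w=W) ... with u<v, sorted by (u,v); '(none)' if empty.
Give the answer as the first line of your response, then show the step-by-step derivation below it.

2-3(w=4) 2-4(w=1)

step 1: add edge 2-4 (w=1); MST = {2-4(w=1)}
step 2: add edge 2-3 (w=4); MST = {2-3(w=4) 2-4(w=1)}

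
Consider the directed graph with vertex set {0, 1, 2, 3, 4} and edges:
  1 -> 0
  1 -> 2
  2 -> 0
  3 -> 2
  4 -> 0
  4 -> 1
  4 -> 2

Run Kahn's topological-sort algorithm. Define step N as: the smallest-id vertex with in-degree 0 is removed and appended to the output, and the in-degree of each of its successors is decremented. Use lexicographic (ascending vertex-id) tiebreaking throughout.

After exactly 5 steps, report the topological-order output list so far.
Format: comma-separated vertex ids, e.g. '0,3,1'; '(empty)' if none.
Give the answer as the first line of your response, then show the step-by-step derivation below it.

3,4,1,2,0

step 1: output 3; order=[3]; indeg=(3,1,2,0,0)
step 2: output 4; order=[3,4]; indeg=(2,0,1,0,0)
step 3: output 1; order=[3,4,1]; indeg=(1,0,0,0,0)
step 4: output 2; order=[3,4,1,2]; indeg=(0,0,0,0,0)
step 5: output 0; order=[3,4,1,2,0]; indeg=(0,0,0,0,0)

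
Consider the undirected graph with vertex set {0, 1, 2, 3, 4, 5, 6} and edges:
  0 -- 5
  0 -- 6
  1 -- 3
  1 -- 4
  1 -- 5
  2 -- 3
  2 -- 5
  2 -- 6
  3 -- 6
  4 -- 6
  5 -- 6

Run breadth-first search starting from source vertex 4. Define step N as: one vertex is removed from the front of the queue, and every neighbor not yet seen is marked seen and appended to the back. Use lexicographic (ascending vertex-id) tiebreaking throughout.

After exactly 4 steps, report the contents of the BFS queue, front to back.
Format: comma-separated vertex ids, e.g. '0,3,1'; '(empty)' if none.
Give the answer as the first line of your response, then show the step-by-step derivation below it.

5,0,2

step 1: dequeue 4; queue=[1,6]; order=4
step 2: dequeue 1; queue=[6,3,5]; order=4,1
step 3: dequeue 6; queue=[3,5,0,2]; order=4,1,6
step 4: dequeue 3; queue=[5,0,2]; order=4,1,6,3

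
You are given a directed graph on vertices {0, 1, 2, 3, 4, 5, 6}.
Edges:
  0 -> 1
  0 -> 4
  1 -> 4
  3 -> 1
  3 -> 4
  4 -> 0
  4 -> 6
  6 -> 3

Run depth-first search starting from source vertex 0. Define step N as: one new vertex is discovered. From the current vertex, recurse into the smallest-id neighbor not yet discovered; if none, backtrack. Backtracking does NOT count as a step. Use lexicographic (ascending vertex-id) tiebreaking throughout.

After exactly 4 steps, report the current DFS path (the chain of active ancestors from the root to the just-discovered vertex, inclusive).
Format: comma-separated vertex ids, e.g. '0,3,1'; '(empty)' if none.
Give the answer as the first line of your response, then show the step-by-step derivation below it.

0,1,4,6

step 1: discover 0; path=0; order=0
step 2: discover 1; path=0>1; order=0,1
step 3: discover 4; path=0>1>4; order=0,1,4
step 4: discover 6; path=0>1>4>6; order=0,1,4,6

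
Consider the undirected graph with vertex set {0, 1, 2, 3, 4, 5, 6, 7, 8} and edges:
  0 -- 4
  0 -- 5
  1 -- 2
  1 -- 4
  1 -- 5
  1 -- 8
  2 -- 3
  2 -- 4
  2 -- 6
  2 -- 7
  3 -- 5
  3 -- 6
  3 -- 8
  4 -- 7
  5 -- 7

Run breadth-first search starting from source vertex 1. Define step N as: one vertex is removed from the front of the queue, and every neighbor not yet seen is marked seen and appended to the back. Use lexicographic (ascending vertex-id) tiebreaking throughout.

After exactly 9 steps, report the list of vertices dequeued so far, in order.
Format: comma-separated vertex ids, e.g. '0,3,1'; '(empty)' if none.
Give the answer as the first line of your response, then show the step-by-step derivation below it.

1,2,4,5,8,3,6,7,0

step 1: dequeue 1; queue=[2,4,5,8]; order=1
step 2: dequeue 2; queue=[4,5,8,3,6,7]; order=1,2
step 3: dequeue 4; queue=[5,8,3,6,7,0]; order=1,2,4
step 4: dequeue 5; queue=[8,3,6,7,0]; order=1,2,4,5
step 5: dequeue 8; queue=[3,6,7,0]; order=1,2,4,5,8
step 6: dequeue 3; queue=[6,7,0]; order=1,2,4,5,8,3
step 7: dequeue 6; queue=[7,0]; order=1,2,4,5,8,3,6
step 8: dequeue 7; queue=[0]; order=1,2,4,5,8,3,6,7
step 9: dequeue 0; queue=[(empty)]; order=1,2,4,5,8,3,6,7,0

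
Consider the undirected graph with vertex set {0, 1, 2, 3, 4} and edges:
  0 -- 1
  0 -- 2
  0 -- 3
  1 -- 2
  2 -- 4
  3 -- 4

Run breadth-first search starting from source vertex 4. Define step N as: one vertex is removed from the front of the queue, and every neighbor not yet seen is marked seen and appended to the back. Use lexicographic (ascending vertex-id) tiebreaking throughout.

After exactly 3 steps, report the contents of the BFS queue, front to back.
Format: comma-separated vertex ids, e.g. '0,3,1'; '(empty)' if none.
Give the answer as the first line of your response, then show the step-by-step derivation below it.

0,1

step 1: dequeue 4; queue=[2,3]; order=4
step 2: dequeue 2; queue=[3,0,1]; order=4,2
step 3: dequeue 3; queue=[0,1]; order=4,2,3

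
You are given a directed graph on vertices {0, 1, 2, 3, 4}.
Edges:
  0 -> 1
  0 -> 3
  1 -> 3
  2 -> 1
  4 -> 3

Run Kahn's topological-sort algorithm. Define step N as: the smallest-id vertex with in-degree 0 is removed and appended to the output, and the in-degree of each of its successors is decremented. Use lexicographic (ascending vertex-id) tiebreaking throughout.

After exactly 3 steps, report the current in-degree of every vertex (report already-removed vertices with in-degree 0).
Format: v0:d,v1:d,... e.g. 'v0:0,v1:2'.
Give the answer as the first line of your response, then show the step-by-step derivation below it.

v0:0,v1:0,v2:0,v3:1,v4:0

step 1: output 0; order=[0]; indeg=(0,1,0,2,0)
step 2: output 2; order=[0,2]; indeg=(0,0,0,2,0)
step 3: output 1; order=[0,2,1]; indeg=(0,0,0,1,0)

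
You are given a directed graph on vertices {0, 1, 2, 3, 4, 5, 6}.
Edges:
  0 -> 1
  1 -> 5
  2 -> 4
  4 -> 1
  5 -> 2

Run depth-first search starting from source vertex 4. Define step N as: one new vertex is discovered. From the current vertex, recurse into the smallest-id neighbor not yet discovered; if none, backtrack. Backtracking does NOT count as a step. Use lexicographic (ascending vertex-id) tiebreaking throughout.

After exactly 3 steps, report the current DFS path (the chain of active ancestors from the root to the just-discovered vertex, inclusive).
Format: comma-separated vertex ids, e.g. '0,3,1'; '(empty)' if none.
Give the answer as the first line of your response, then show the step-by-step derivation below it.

4,1,5

step 1: discover 4; path=4; order=4
step 2: discover 1; path=4>1; order=4,1
step 3: discover 5; path=4>1>5; order=4,1,5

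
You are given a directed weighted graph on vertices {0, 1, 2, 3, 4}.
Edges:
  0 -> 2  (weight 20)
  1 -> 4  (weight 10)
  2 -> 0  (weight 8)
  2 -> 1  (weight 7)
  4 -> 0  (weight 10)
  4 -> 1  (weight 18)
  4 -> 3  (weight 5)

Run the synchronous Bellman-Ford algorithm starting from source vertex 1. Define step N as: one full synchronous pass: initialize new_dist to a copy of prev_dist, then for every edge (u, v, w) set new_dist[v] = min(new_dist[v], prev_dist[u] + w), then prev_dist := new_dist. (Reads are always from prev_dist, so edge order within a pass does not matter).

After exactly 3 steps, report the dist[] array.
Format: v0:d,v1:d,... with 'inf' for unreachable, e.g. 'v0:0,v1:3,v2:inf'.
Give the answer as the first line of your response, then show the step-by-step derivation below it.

v0:20,v1:0,v2:40,v3:15,v4:10

step 1: dist = v0:inf,v1:0,v2:inf,v3:inf,v4:10
step 2: dist = v0:20,v1:0,v2:inf,v3:15,v4:10
step 3: dist = v0:20,v1:0,v2:40,v3:15,v4:10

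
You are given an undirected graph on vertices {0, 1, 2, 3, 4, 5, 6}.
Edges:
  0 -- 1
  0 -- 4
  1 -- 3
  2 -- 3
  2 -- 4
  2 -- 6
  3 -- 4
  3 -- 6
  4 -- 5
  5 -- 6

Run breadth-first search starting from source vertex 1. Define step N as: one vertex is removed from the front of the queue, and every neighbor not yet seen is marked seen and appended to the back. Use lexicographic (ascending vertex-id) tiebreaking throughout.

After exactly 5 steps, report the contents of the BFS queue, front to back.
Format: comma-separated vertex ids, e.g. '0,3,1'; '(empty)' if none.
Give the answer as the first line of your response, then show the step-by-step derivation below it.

6,5

step 1: dequeue 1; queue=[0,3]; order=1
step 2: dequeue 0; queue=[3,4]; order=1,0
step 3: dequeue 3; queue=[4,2,6]; order=1,0,3
step 4: dequeue 4; queue=[2,6,5]; order=1,0,3,4
step 5: dequeue 2; queue=[6,5]; order=1,0,3,4,2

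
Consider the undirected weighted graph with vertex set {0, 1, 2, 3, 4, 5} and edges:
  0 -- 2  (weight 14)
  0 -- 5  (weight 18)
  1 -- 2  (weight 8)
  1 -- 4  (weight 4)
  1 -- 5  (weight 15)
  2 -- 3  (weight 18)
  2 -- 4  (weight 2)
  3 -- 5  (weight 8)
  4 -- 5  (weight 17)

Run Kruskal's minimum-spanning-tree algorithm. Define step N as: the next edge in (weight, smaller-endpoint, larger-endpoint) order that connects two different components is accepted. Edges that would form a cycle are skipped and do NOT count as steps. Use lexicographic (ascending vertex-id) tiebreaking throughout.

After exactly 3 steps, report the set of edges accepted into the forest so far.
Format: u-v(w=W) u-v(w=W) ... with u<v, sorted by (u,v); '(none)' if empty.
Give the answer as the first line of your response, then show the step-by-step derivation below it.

1-4(w=4) 2-4(w=2) 3-5(w=8)

step 1: add edge 2-4 (w=2); MST = {2-4(w=2)}
step 2: add edge 1-4 (w=4); MST = {1-4(w=4) 2-4(w=2)}
step 3: add edge 3-5 (w=8); MST = {1-4(w=4) 2-4(w=2) 3-5(w=8)}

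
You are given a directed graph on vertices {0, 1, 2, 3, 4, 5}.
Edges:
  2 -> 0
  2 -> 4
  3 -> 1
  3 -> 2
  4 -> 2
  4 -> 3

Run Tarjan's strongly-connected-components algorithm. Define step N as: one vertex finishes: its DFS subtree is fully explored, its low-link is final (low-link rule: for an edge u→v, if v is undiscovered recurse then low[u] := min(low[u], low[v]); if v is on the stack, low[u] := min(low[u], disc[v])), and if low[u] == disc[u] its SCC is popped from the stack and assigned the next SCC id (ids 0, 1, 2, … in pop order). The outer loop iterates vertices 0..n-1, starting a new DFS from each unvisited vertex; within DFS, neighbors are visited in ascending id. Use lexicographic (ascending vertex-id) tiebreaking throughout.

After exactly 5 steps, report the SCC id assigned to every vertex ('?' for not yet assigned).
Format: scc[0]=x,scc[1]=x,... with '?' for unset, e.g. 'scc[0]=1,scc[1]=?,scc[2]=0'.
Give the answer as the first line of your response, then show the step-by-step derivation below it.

scc[0]=0,scc[1]=1,scc[2]=2,scc[3]=2,scc[4]=2,scc[5]=?

step 1: low=(low[0]=0,low[1]=?,low[2]=?,low[3]=?,low[4]=?,low[5]=?); scc=(scc[0]=0,scc[1]=?,scc[2]=?,scc[3]=?,scc[4]=?,scc[5]=?)
step 2: low=(low[0]=0,low[1]=1,low[2]=?,low[3]=?,low[4]=?,low[5]=?); scc=(scc[0]=0,scc[1]=1,scc[2]=?,scc[3]=?,scc[4]=?,scc[5]=?)
step 3: low=(low[0]=0,low[1]=1,low[2]=2,low[3]=2,low[4]=2,low[5]=?); scc=(scc[0]=0,scc[1]=1,scc[2]=?,scc[3]=?,scc[4]=?,scc[5]=?)
step 4: low=(low[0]=0,low[1]=1,low[2]=2,low[3]=2,low[4]=2,low[5]=?); scc=(scc[0]=0,scc[1]=1,scc[2]=?,scc[3]=?,scc[4]=?,scc[5]=?)
step 5: low=(low[0]=0,low[1]=1,low[2]=2,low[3]=2,low[4]=2,low[5]=?); scc=(scc[0]=0,scc[1]=1,scc[2]=2,scc[3]=2,scc[4]=2,scc[5]=?)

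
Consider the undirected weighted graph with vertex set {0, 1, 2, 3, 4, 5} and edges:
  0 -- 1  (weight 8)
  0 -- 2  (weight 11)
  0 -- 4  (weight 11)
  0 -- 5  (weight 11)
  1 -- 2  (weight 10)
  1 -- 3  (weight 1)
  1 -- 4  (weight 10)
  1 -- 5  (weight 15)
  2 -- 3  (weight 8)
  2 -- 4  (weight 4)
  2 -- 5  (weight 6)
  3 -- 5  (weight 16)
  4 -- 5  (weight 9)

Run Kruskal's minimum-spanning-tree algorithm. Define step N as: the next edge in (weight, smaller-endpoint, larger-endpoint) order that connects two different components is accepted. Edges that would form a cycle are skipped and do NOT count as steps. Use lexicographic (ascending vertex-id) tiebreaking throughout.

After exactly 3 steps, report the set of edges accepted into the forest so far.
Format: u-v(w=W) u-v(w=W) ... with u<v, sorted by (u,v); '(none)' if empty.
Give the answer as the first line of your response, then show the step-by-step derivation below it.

1-3(w=1) 2-4(w=4) 2-5(w=6)

step 1: add edge 1-3 (w=1); MST = {1-3(w=1)}
step 2: add edge 2-4 (w=4); MST = {1-3(w=1) 2-4(w=4)}
step 3: add edge 2-5 (w=6); MST = {1-3(w=1) 2-4(w=4) 2-5(w=6)}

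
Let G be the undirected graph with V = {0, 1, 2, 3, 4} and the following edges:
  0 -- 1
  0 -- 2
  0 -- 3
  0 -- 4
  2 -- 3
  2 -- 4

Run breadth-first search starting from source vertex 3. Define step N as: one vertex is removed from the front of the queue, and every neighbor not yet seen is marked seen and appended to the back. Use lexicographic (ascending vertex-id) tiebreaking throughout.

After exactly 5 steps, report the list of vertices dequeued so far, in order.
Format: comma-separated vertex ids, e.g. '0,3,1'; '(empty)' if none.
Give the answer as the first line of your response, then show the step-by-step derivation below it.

3,0,2,1,4

step 1: dequeue 3; queue=[0,2]; order=3
step 2: dequeue 0; queue=[2,1,4]; order=3,0
step 3: dequeue 2; queue=[1,4]; order=3,0,2
step 4: dequeue 1; queue=[4]; order=3,0,2,1
step 5: dequeue 4; queue=[(empty)]; order=3,0,2,1,4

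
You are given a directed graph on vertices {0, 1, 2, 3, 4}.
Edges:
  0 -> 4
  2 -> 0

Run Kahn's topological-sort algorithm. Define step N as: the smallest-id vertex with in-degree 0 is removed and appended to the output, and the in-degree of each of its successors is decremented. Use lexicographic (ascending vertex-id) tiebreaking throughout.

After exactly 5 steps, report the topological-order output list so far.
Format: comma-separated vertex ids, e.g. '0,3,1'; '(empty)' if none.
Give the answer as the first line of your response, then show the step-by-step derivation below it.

1,2,0,3,4

step 1: output 1; order=[1]; indeg=(1,0,0,0,1)
step 2: output 2; order=[1,2]; indeg=(0,0,0,0,1)
step 3: output 0; order=[1,2,0]; indeg=(0,0,0,0,0)
step 4: output 3; order=[1,2,0,3]; indeg=(0,0,0,0,0)
step 5: output 4; order=[1,2,0,3,4]; indeg=(0,0,0,0,0)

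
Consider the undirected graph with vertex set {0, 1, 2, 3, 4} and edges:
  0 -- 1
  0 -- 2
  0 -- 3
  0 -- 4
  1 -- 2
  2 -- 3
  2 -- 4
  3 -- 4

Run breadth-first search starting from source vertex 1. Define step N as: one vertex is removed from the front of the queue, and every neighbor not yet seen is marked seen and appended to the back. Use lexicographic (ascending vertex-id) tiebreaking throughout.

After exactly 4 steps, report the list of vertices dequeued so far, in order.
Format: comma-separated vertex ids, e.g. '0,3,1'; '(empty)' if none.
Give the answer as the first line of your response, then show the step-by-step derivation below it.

1,0,2,3

step 1: dequeue 1; queue=[0,2]; order=1
step 2: dequeue 0; queue=[2,3,4]; order=1,0
step 3: dequeue 2; queue=[3,4]; order=1,0,2
step 4: dequeue 3; queue=[4]; order=1,0,2,3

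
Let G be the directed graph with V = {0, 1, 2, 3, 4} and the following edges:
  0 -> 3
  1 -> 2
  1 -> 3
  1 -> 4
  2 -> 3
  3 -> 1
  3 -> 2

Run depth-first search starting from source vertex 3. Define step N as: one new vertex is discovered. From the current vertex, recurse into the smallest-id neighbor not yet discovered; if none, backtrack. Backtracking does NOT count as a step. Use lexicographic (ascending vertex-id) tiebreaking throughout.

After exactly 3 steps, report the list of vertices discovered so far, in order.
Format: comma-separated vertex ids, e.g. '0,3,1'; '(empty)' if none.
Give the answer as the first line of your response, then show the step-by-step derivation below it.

3,1,2

step 1: discover 3; path=3; order=3
step 2: discover 1; path=3>1; order=3,1
step 3: discover 2; path=3>1>2; order=3,1,2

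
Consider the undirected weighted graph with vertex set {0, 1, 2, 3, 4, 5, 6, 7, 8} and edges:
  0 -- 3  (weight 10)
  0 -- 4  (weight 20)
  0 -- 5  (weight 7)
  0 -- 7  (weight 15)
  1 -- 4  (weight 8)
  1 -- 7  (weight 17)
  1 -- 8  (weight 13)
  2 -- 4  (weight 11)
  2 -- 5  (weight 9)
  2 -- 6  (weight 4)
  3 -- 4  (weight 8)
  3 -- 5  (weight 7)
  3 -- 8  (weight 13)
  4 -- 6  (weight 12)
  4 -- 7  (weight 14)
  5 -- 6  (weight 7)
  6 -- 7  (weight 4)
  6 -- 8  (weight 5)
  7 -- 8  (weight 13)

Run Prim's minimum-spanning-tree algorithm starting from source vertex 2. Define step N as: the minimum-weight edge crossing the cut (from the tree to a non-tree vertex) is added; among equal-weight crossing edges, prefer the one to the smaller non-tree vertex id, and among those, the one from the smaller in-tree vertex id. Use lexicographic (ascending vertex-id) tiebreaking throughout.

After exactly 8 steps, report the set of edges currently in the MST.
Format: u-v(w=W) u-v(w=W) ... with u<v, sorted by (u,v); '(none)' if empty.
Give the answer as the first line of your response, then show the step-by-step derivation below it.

0-5(w=7) 1-4(w=8) 2-6(w=4) 3-4(w=8) 3-5(w=7) 5-6(w=7) 6-7(w=4) 6-8(w=5)

step 1: add edge 2-6 (w=4); MST = {2-6(w=4)}
step 2: add edge 6-7 (w=4); MST = {2-6(w=4) 6-7(w=4)}
step 3: add edge 6-8 (w=5); MST = {2-6(w=4) 6-7(w=4) 6-8(w=5)}
step 4: add edge 5-6 (w=7); MST = {2-6(w=4) 5-6(w=7) 6-7(w=4) 6-8(w=5)}
step 5: add edge 0-5 (w=7); MST = {0-5(w=7) 2-6(w=4) 5-6(w=7) 6-7(w=4) 6-8(w=5)}
step 6: add edge 3-5 (w=7); MST = {0-5(w=7) 2-6(w=4) 3-5(w=7) 5-6(w=7) 6-7(w=4) 6-8(w=5)}
step 7: add edge 3-4 (w=8); MST = {0-5(w=7) 2-6(w=4) 3-4(w=8) 3-5(w=7) 5-6(w=7) 6-7(w=4) 6-8(w=5)}
step 8: add edge 1-4 (w=8); MST = {0-5(w=7) 1-4(w=8) 2-6(w=4) 3-4(w=8) 3-5(w=7) 5-6(w=7) 6-7(w=4) 6-8(w=5)}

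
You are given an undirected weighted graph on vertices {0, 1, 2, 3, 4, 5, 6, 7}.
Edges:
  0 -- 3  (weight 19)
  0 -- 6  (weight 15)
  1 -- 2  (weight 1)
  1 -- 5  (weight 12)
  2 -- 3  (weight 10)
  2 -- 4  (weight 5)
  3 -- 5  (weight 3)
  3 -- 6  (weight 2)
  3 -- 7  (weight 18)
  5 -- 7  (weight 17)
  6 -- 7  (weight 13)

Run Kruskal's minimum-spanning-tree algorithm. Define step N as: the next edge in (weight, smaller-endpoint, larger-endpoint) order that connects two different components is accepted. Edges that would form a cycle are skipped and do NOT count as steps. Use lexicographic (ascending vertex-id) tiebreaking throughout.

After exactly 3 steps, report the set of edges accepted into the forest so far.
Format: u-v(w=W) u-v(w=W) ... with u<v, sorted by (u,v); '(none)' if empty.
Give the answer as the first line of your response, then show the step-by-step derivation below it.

1-2(w=1) 3-5(w=3) 3-6(w=2)

step 1: add edge 1-2 (w=1); MST = {1-2(w=1)}
step 2: add edge 3-6 (w=2); MST = {1-2(w=1) 3-6(w=2)}
step 3: add edge 3-5 (w=3); MST = {1-2(w=1) 3-5(w=3) 3-6(w=2)}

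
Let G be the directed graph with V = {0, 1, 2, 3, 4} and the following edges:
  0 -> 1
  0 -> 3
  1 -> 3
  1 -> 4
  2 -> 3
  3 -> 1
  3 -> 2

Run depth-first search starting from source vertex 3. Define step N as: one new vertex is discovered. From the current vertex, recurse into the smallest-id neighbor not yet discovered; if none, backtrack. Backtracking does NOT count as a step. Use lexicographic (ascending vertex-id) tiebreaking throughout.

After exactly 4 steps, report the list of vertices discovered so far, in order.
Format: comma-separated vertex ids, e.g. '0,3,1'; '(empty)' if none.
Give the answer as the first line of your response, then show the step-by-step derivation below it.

3,1,4,2

step 1: discover 3; path=3; order=3
step 2: discover 1; path=3>1; order=3,1
step 3: discover 4; path=3>1>4; order=3,1,4
step 4: discover 2; path=3>2; order=3,1,4,2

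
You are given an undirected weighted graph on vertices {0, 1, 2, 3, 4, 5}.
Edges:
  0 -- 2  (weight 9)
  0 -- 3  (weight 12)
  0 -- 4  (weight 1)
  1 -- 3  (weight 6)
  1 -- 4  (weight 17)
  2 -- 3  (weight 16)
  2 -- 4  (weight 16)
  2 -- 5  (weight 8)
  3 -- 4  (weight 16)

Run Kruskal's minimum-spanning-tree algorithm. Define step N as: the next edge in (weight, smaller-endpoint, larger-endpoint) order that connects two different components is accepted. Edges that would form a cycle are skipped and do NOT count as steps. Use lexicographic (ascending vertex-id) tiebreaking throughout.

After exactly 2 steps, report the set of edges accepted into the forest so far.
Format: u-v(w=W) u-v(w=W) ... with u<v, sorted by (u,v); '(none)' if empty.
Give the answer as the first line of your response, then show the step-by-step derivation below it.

0-4(w=1) 1-3(w=6)

step 1: add edge 0-4 (w=1); MST = {0-4(w=1)}
step 2: add edge 1-3 (w=6); MST = {0-4(w=1) 1-3(w=6)}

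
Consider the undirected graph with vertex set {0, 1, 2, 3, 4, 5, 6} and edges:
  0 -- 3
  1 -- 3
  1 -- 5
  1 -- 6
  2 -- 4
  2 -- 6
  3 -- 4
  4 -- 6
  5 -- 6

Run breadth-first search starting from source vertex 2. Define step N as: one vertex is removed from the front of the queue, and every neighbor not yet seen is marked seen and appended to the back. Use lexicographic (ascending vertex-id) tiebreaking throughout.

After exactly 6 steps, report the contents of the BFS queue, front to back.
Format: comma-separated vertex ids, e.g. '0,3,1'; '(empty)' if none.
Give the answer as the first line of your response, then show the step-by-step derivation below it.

0

step 1: dequeue 2; queue=[4,6]; order=2
step 2: dequeue 4; queue=[6,3]; order=2,4
step 3: dequeue 6; queue=[3,1,5]; order=2,4,6
step 4: dequeue 3; queue=[1,5,0]; order=2,4,6,3
step 5: dequeue 1; queue=[5,0]; order=2,4,6,3,1
step 6: dequeue 5; queue=[0]; order=2,4,6,3,1,5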